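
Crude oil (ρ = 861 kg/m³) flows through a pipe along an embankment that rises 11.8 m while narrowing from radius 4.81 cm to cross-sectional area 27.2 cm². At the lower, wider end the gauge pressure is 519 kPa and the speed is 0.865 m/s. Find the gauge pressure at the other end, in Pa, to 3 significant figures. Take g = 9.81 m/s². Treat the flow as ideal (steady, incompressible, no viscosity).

Mass conservation (A₁v₁ = A₂v₂) gives v₂ = 0.865 × 72.7/27.2 = 2.31 m/s.
Applying Bernoulli between the two ends and solving for P₂: P₂ = P₁ + ½ρ(v₁² − v₂²) − ρgΔh.
P₂ = 519000 + ½·861·(0.865² − 2.31²) − 861·9.81·(+11.8) = 519000 + (-1980) − (99700) = 417000 Pa.

P₂ = 417000 Pa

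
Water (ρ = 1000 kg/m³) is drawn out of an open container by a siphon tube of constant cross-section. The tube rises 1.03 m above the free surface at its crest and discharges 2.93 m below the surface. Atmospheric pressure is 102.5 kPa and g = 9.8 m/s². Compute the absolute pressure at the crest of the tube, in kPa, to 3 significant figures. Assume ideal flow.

Bernoulli surface→outlet gives ½v² = g·h_out, so v = √(2·9.8·2.93) = 7.58 m/s.
The bore is uniform, so the speed at the crest is the same v. Bernoulli surface→crest: P_atm = P_top + ½ρv² + ρg·h_top.
P_top = 102500 − ½·1000·7.58² − 1000·9.8·1.03 = 63700 Pa.

63.7 kPa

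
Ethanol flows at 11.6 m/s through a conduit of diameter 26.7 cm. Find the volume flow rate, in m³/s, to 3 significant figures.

Q ≈ 0.649 m³/s

Q = A·v = 0.0560 m² × 11.6 m/s = 0.649 m³/s.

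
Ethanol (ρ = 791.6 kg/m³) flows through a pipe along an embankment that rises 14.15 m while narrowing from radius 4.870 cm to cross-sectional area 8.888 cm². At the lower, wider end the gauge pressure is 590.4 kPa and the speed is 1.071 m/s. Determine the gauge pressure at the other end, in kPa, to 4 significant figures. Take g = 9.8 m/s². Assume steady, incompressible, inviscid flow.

Continuity gives A₁v₁ = A₂v₂, so v₂ = (74.51 cm²)/(8.888 cm²) × 1.071 m/s = 8.978 m/s.
Bernoulli: P₁ + ½ρv₁² + ρg h₁ = P₂ + ½ρv₂² + ρg h₂, so P₂ = P₁ + ½ρ(v₁² − v₂²) − ρg(h₂ − h₁).
P₂ = 590400 + ½·791.6·(1.071² − 8.978²) − 791.6·9.8·(+14.15) = 590400 + (-31450) − (109800) = 449200 Pa.

449.2 kPa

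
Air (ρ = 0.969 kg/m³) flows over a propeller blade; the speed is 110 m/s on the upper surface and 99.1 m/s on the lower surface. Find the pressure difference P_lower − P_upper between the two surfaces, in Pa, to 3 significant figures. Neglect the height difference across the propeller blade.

ΔP ≈ 1100 Pa

Bernoulli (same height): P_lower − P_upper = ½ρ(v_upper² − v_lower²).
ΔP = ½·0.969·(110² − 99.1²) = 1100 Pa.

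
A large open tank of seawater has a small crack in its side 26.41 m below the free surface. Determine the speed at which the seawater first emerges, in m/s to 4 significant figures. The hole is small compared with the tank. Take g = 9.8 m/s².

v = 22.75 m/s

Torricelli's result v = √(2gh) gives v = √(2·9.8·26.41) = 22.75 m/s.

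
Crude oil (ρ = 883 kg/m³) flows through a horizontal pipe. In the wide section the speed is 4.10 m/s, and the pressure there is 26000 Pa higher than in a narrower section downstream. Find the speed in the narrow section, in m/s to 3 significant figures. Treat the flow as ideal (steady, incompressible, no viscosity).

v₂ = 8.70 m/s

With h₁ = h₂, rearranging Bernoulli gives v₂ = √(v₁² + 2ΔP/ρ).
v₂ = √(4.10² + 2·26000/883) = √(16.8 + 58.9) = 8.70 m/s.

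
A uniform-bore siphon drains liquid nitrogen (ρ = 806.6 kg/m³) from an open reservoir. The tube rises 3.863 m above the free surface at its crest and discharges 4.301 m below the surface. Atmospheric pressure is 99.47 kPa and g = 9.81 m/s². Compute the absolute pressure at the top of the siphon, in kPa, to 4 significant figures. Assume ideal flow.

P_top ≈ 34.87 kPa

From the surface to the outlet (both open to atmosphere, surface at rest): v = √(2g·h_out) = √(2·9.81·4.301) = 9.186 m/s.
Continuity keeps v the same throughout the tube; from surface to crest, P_atm + 0 = P_top + ½ρv² + ρg·h_top.
P_top = 99470 − ½·806.6·9.186² − 806.6·9.81·3.863 = 34870 Pa.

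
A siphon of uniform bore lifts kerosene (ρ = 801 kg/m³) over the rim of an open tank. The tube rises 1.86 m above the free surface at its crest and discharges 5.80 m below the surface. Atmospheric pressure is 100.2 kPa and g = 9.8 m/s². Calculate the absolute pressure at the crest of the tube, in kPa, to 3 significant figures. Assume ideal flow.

Bernoulli surface→outlet gives ½v² = g·h_out, so v = √(2·9.8·5.80) = 10.7 m/s.
The bore is uniform, so the speed at the crest is the same v. Bernoulli surface→crest: P_atm = P_top + ½ρv² + ρg·h_top.
P_top = 100200 − ½·801·10.7² − 801·9.8·1.86 = 40100 Pa.

P_top ≈ 40.1 kPa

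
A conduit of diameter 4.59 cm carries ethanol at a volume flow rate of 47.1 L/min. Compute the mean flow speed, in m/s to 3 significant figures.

v = 0.474 m/s

Q = 47.1 L/min = 0.000785 m³/s.
v = Q/A = 0.000785 / 0.00165 = 0.474 m/s.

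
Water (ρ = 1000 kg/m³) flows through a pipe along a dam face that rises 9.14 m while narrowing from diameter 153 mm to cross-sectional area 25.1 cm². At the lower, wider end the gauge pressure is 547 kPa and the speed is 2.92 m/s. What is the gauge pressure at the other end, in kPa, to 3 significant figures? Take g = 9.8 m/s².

The volume flow rate is constant, so v₂ = (A₁/A₂)v₁ = (184/25.1)·2.92 = 21.4 m/s.
Applying Bernoulli between the two ends and solving for P₂: P₂ = P₁ + ½ρ(v₁² − v₂²) − ρgΔh.
P₂ = 547000 + ½·1000·(2.92² − 21.4²) − 1000·9.8·(+9.14) = 547000 + (-224000) − (89600) = 233000 Pa.

P₂ = 233 kPa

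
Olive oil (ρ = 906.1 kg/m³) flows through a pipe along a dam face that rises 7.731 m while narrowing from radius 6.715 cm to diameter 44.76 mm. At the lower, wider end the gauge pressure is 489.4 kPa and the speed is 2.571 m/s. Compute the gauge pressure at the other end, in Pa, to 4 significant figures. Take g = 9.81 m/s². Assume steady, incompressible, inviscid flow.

The volume flow rate is constant, so v₂ = (A₁/A₂)v₁ = (141.7/15.74)·2.571 = 23.15 m/s.
Applying Bernoulli between the two ends and solving for P₂: P₂ = P₁ + ½ρ(v₁² − v₂²) − ρgΔh.
P₂ = 489400 + ½·906.1·(2.571² − 23.15²) − 906.1·9.81·(+7.731) = 489400 + (-239700) − (68720) = 181000 Pa.

P₂ = 181000 Pa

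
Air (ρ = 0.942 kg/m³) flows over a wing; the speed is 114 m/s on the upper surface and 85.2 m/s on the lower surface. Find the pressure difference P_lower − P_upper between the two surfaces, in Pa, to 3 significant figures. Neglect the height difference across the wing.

With negligible Δh, P + ½ρv² is constant, so P_low − P_up = ½ρ(v_up² − v_low²).
ΔP = ½·0.942·(114² − 85.2²) = 2700 Pa.

ΔP ≈ 2700 Pa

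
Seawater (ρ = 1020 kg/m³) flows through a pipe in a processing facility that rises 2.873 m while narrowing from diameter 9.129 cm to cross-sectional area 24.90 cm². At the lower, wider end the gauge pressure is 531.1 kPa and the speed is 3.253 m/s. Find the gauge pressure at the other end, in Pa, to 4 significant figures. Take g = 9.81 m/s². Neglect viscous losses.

P₂ ≈ 470500 Pa

Continuity gives A₁v₁ = A₂v₂, so v₂ = (65.45 cm²)/(24.90 cm²) × 3.253 m/s = 8.551 m/s.
Applying Bernoulli between the two ends and solving for P₂: P₂ = P₁ + ½ρ(v₁² − v₂²) − ρgΔh.
P₂ = 531100 + ½·1020·(3.253² − 8.551²) − 1020·9.81·(+2.873) = 531100 + (-31890) − (28750) = 470500 Pa.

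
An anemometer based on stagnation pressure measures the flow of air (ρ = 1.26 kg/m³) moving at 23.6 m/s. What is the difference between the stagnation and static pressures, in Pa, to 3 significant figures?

Bernoulli between the free stream and the stagnation point: ½ρv² = P_stag − P_static.
ΔP = ½·1.26·23.6² = 351 Pa.

ΔP ≈ 351 Pa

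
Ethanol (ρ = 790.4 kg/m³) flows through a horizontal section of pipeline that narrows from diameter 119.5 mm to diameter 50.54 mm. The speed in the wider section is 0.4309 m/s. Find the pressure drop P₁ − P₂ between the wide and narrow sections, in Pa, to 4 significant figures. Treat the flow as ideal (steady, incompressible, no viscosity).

By continuity, v₂ = v₁·A₁/A₂ = 0.4309·(112.2/20.06) = 2.409 m/s.
The pipe is horizontal, so Bernoulli reduces to P₁ + ½ρv₁² = P₂ + ½ρv₂².
P₁ − P₂ = ½·790.4·(2.409² − 0.4309²) = ½·790.4·5.618 = 2220 Pa.

ΔP ≈ 2220 Pa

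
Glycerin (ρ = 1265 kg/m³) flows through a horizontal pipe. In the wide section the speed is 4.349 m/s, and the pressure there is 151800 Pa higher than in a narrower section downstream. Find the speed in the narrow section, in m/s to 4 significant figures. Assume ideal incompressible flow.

v₂ = 16.09 m/s

Horizontal Bernoulli: P₁ + ½ρv₁² = P₂ + ½ρv₂², so v₂² = v₁² + 2(P₁ − P₂)/ρ.
v₂ = √(4.349² + 2·151800/1265) = √(18.91 + 240.0) = 16.09 m/s.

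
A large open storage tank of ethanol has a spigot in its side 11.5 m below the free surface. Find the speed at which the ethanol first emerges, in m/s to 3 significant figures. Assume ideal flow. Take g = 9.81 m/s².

Bernoulli from surface to hole (P equal, v_surface ≈ 0): v = √(2gh) = √(2×9.81×11.5) = 15.0 m/s.

15.0 m/s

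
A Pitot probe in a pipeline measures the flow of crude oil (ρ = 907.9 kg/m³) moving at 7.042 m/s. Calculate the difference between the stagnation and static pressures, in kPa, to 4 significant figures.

ΔP = 22.51 kPa

At the stagnation point the flow is brought to rest, so Bernoulli gives P_stag − P_static = ½ρv².
ΔP = ½·907.9·7.042² = 22510 Pa.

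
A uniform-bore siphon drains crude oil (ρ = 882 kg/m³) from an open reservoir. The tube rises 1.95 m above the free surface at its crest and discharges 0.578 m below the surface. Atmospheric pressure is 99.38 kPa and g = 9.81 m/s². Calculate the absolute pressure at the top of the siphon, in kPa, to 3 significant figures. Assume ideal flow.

P_top ≈ 77.5 kPa

The outlet speed comes from Torricelli: v = √(2g·0.578) = 3.37 m/s.
The bore is uniform, so the speed at the crest is the same v. Bernoulli surface→crest: P_atm = P_top + ½ρv² + ρg·h_top.
P_top = 99380 − ½·882·3.37² − 882·9.81·1.95 = 77500 Pa.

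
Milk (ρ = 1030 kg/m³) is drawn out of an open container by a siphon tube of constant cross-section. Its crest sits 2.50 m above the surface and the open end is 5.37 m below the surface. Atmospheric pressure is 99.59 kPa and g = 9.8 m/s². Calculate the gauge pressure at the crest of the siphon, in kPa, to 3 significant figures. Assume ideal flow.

P_gauge = -79.4 kPa

From the surface to the outlet (both open to atmosphere, surface at rest): v = √(2g·h_out) = √(2·9.8·5.37) = 10.3 m/s.
With constant cross-section the crest speed equals v; applying Bernoulli from the surface up to the crest, P_top = P_atm − ½ρv² − ρg·h_top.
P_top = 99590 − ½·1030·10.3² − 1030·9.8·2.50 = 20200 Pa. So P_gauge = P_top − P_atm = -79400 Pa.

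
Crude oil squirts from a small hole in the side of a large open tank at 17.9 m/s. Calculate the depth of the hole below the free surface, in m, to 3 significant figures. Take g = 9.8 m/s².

h ≈ 16.3 m

Torricelli: v = √(2gh), so h = v²/(2g).
h = 17.9²/(2·9.8) = 320/19.60 = 16.3 m.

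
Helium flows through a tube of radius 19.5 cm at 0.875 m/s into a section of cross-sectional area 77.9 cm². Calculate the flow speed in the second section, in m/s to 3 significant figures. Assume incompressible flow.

v₂ ≈ 13.4 m/s

The volume flow rate is constant, so v₂ = (A₁/A₂)v₁ = (1190/77.9)·0.875 = 13.4 m/s.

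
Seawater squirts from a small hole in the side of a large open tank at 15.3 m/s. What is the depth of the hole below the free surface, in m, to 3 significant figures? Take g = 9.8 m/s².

h ≈ 11.9 m

For a small hole in a large open tank, ½v² = gh, giving h = v²/(2g).
h = 15.3²/(2·9.8) = 234/19.60 = 11.9 m.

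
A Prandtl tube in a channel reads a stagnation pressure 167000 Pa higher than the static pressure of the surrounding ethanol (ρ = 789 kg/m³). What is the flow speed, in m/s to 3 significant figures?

The dynamic pressure equals the rise in static pressure at the stagnation point: ΔP = ½ρv².
v = √(2ΔP/ρ) = √(2·167000/789) = 20.6 m/s.

20.6 m/s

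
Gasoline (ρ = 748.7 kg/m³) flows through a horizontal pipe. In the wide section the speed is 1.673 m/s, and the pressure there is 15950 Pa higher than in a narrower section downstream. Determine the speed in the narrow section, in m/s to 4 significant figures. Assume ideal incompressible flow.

With h₁ = h₂, rearranging Bernoulli gives v₂ = √(v₁² + 2ΔP/ρ).
v₂ = √(1.673² + 2·15950/748.7) = √(2.799 + 42.61) = 6.738 m/s.

6.738 m/s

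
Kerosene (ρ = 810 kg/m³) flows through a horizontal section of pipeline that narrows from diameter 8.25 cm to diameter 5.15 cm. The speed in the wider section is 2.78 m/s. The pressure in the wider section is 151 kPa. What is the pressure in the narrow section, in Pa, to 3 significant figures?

Continuity gives A₁v₁ = A₂v₂, so v₂ = (53.5 cm²)/(20.8 cm²) × 2.78 m/s = 7.13 m/s.
With no height change, Bernoulli's equation is P₁ + ½ρv₁² = P₂ + ½ρv₂².
P₂ = P₁ − ½ρ(v₂² − v₁²) = 151000 − ½·810·(7.13² − 2.78²) = 151000 − 17500 = 134000 Pa.

134000 Pa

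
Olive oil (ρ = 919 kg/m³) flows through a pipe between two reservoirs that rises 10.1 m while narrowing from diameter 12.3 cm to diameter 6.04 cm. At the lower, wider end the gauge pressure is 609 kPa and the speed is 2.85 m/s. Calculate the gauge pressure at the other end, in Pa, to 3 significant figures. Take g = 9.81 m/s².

Continuity gives A₁v₁ = A₂v₂, so v₂ = (119 cm²)/(28.7 cm²) × 2.85 m/s = 11.8 m/s.
Energy conservation along the streamline gives P₂ = P₁ − ½ρ(v₂² − v₁²) − ρg(h₂ − h₁).
P₂ = 609000 + ½·919·(2.85² − 11.8²) − 919·9.81·(+10.1) = 609000 + (-60500) − (91100) = 457000 Pa.

457000 Pa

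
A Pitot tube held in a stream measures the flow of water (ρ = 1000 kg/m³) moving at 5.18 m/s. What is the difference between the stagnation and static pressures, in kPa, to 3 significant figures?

13.4 kPa

At the stagnation point the flow is brought to rest, so Bernoulli gives P_stag − P_static = ½ρv².
ΔP = ½·1000·5.18² = 13400 Pa.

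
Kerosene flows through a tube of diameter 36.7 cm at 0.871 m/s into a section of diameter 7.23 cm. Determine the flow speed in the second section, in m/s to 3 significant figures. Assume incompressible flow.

Mass conservation (A₁v₁ = A₂v₂) gives v₂ = 0.871 × 1060/41.1 = 22.4 m/s.

v₂ = 22.4 m/s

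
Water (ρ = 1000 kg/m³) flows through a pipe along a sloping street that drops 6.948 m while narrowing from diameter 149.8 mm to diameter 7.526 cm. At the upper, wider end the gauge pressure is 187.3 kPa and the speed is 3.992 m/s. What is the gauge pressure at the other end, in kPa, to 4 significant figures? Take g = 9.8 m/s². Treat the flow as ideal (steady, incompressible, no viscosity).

138.3 kPa

By continuity, v₂ = v₁·A₁/A₂ = 3.992·(176.2/44.49) = 15.82 m/s.
Applying Bernoulli between the two ends and solving for P₂: P₂ = P₁ + ½ρ(v₁² − v₂²) − ρgΔh.
P₂ = 187300 + ½·1000·(3.992² − 15.82²) − 1000·9.8·(−6.948) = 187300 + (-117100) − (-68090) = 138300 Pa.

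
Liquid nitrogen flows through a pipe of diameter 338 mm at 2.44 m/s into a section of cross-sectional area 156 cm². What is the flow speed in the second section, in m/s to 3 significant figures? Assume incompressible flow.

14.0 m/s

Mass conservation (A₁v₁ = A₂v₂) gives v₂ = 2.44 × 897/156 = 14.0 m/s.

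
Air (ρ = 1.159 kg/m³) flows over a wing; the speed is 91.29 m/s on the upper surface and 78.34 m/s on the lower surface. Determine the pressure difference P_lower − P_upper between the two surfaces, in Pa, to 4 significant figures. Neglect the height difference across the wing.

ΔP ≈ 1273 Pa

The pressure is lower where the speed is higher: ΔP = ½ρ(v_up² − v_low²).
ΔP = ½·1.159·(91.29² − 78.34²) = 1273 Pa.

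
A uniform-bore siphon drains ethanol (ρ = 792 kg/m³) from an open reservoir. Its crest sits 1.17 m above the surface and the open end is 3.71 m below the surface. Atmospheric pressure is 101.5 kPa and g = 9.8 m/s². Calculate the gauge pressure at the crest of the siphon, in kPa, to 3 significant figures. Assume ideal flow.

P_gauge ≈ -37.9 kPa

From the surface to the outlet (both open to atmosphere, surface at rest): v = √(2g·h_out) = √(2·9.8·3.71) = 8.53 m/s.
The bore is uniform, so the speed at the crest is the same v. Bernoulli surface→crest: P_atm = P_top + ½ρv² + ρg·h_top.
P_top = 101500 − ½·792·8.53² − 792·9.8·1.17 = 63600 Pa. So P_gauge = P_top − P_atm = -37900 Pa.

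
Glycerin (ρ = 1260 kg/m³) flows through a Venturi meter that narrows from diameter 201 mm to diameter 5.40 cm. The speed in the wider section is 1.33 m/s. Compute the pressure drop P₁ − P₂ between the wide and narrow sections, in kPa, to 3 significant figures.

213 kPa

Mass conservation (A₁v₁ = A₂v₂) gives v₂ = 1.33 × 317/22.9 = 18.4 m/s.
With no height change, Bernoulli's equation is P₁ + ½ρv₁² = P₂ + ½ρv₂².
P₁ − P₂ = ½·1260·(18.4² − 1.33²) = ½·1260·338 = 213000 Pa.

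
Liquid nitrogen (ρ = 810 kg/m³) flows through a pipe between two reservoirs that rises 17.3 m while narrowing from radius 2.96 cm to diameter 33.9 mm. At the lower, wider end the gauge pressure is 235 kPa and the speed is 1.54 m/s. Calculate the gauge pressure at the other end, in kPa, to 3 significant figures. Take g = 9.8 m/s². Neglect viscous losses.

Continuity gives A₁v₁ = A₂v₂, so v₂ = (27.5 cm²)/(9.03 cm²) × 1.54 m/s = 4.70 m/s.
Bernoulli: P₁ + ½ρv₁² + ρg h₁ = P₂ + ½ρv₂² + ρg h₂, so P₂ = P₁ + ½ρ(v₁² − v₂²) − ρg(h₂ − h₁).
P₂ = 235000 + ½·810·(1.54² − 4.70²) − 810·9.8·(+17.3) = 235000 + (-7970) − (137000) = 89700 Pa.

P₂ ≈ 89.7 kPa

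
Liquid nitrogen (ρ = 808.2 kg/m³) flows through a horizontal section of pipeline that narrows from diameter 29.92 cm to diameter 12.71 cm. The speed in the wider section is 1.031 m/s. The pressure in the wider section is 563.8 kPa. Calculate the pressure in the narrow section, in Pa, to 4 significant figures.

P₂ = 551000 Pa

By continuity, v₂ = v₁·A₁/A₂ = 1.031·(703.1/126.9) = 5.713 m/s.
With no height change, Bernoulli's equation is P₁ + ½ρv₁² = P₂ + ½ρv₂².
P₂ = P₁ − ½ρ(v₂² − v₁²) = 563800 − ½·808.2·(5.713² − 1.031²) = 563800 − 12760 = 551000 Pa.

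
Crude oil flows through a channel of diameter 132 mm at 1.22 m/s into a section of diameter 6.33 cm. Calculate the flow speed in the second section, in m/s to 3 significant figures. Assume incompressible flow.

5.31 m/s

Mass conservation (A₁v₁ = A₂v₂) gives v₂ = 1.22 × 137/31.5 = 5.31 m/s.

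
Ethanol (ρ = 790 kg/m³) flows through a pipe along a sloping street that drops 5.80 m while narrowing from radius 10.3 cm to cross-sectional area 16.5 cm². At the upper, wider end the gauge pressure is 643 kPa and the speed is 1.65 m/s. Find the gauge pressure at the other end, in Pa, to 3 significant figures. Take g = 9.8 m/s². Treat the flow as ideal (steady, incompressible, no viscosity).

P₂ ≈ 250000 Pa

Continuity gives A₁v₁ = A₂v₂, so v₂ = (333 cm²)/(16.5 cm²) × 1.65 m/s = 33.3 m/s.
Bernoulli: P₁ + ½ρv₁² + ρg h₁ = P₂ + ½ρv₂² + ρg h₂, so P₂ = P₁ + ½ρ(v₁² − v₂²) − ρg(h₂ − h₁).
P₂ = 643000 + ½·790·(1.65² − 33.3²) − 790·9.8·(−5.80) = 643000 + (-438000) − (-44900) = 250000 Pa.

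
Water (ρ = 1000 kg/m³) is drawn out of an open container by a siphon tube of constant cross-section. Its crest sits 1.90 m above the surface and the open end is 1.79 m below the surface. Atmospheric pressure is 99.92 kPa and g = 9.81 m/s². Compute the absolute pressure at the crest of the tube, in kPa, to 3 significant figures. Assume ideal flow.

P_top = 63.7 kPa

From the surface to the outlet (both open to atmosphere, surface at rest): v = √(2g·h_out) = √(2·9.81·1.79) = 5.93 m/s.
The bore is uniform, so the speed at the crest is the same v. Bernoulli surface→crest: P_atm = P_top + ½ρv² + ρg·h_top.
P_top = 99920 − ½·1000·5.93² − 1000·9.81·1.90 = 63700 Pa.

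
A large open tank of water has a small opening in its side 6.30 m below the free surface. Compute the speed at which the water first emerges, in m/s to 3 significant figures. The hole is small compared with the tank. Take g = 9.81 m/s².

v ≈ 11.1 m/s

Bernoulli from surface to hole (P equal, v_surface ≈ 0): v = √(2gh) = √(2×9.81×6.30) = 11.1 m/s.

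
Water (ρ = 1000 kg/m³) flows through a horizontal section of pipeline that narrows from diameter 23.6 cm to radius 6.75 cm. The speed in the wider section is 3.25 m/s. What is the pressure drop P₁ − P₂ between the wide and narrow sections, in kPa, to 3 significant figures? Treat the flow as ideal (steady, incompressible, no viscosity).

The volume flow rate is constant, so v₂ = (A₁/A₂)v₁ = (437/143)·3.25 = 9.93 m/s.
With no height change, Bernoulli's equation is P₁ + ½ρv₁² = P₂ + ½ρv₂².
P₁ − P₂ = ½·1000·(9.93² − 3.25²) = ½·1000·88.1 = 44000 Pa.

ΔP ≈ 44.0 kPa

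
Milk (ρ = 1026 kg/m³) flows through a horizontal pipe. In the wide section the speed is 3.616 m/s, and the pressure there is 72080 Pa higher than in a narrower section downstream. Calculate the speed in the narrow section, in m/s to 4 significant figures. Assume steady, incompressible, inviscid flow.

With h₁ = h₂, rearranging Bernoulli gives v₂ = √(v₁² + 2ΔP/ρ).
v₂ = √(3.616² + 2·72080/1026) = √(13.08 + 140.5) = 12.39 m/s.

v₂ = 12.39 m/s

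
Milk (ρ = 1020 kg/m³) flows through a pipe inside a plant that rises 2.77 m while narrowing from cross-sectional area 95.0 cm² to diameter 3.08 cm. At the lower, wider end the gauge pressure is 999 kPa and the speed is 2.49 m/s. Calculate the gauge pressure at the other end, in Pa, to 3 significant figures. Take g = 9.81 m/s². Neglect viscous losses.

By continuity, v₂ = v₁·A₁/A₂ = 2.49·(95.0/7.45) = 31.7 m/s.
Applying Bernoulli between the two ends and solving for P₂: P₂ = P₁ + ½ρ(v₁² − v₂²) − ρgΔh.
P₂ = 999000 + ½·1020·(2.49² − 31.7²) − 1020·9.81·(+2.77) = 999000 + (-511000) − (27700) = 460000 Pa.

P₂ = 460000 Pa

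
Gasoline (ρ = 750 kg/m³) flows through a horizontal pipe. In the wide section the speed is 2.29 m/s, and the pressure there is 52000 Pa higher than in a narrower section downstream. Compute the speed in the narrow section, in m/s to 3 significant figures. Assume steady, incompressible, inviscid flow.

12.0 m/s

With h₁ = h₂, rearranging Bernoulli gives v₂ = √(v₁² + 2ΔP/ρ).
v₂ = √(2.29² + 2·52000/750) = √(5.24 + 139) = 12.0 m/s.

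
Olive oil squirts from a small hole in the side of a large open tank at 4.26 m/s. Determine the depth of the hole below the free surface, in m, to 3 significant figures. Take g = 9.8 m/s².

h ≈ 0.926 m

Inverting v = √(2gh) gives h = v² / 2g.
h = 4.26²/(2·9.8) = 18.1/19.60 = 0.926 m.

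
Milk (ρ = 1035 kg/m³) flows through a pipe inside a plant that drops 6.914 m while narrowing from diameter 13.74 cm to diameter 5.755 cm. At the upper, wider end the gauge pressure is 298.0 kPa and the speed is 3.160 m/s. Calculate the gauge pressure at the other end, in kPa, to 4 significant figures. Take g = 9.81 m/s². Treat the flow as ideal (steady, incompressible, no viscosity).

The volume flow rate is constant, so v₂ = (A₁/A₂)v₁ = (148.3/26.01)·3.160 = 18.01 m/s.
Energy conservation along the streamline gives P₂ = P₁ − ½ρ(v₂² − v₁²) − ρg(h₂ − h₁).
P₂ = 298000 + ½·1035·(3.160² − 18.01²) − 1035·9.81·(−6.914) = 298000 + (-162700) − (-70200) = 205500 Pa.

205.5 kPa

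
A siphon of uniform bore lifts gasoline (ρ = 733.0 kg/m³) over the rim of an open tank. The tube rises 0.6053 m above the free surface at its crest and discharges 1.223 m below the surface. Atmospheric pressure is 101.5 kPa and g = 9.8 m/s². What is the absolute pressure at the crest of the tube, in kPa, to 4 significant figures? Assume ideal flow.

P_top ≈ 88.37 kPa

The outlet speed comes from Torricelli: v = √(2g·1.223) = 4.896 m/s.
With constant cross-section the crest speed equals v; applying Bernoulli from the surface up to the crest, P_top = P_atm − ½ρv² − ρg·h_top.
P_top = 101500 − ½·733.0·4.896² − 733.0·9.8·0.6053 = 88370 Pa.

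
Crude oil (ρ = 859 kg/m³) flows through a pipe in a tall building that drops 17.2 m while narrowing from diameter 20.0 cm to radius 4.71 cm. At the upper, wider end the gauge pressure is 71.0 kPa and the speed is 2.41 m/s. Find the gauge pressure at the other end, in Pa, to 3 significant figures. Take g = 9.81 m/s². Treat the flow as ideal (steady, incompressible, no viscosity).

P₂ ≈ 168000 Pa

The volume flow rate is constant, so v₂ = (A₁/A₂)v₁ = (314/69.7)·2.41 = 10.9 m/s.
Applying Bernoulli between the two ends and solving for P₂: P₂ = P₁ + ½ρ(v₁² − v₂²) − ρgΔh.
P₂ = 71000 + ½·859·(2.41² − 10.9²) − 859·9.81·(−17.2) = 71000 + (-48200) − (-145000) = 168000 Pa.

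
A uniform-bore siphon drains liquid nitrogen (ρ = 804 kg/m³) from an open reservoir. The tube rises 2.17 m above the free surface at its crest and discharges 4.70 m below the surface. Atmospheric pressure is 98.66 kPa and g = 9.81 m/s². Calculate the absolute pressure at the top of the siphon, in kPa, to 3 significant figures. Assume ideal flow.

P_top ≈ 44.5 kPa

From the surface to the outlet (both open to atmosphere, surface at rest): v = √(2g·h_out) = √(2·9.81·4.70) = 9.60 m/s.
The bore is uniform, so the speed at the crest is the same v. Bernoulli surface→crest: P_atm = P_top + ½ρv² + ρg·h_top.
P_top = 98660 − ½·804·9.60² − 804·9.81·2.17 = 44500 Pa.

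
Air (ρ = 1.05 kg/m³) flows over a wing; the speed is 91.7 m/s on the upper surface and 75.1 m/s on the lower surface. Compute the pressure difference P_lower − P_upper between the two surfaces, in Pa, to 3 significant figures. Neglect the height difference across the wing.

1450 Pa

Bernoulli (same height): P_lower − P_upper = ½ρ(v_upper² − v_lower²).
ΔP = ½·1.05·(91.7² − 75.1²) = 1450 Pa.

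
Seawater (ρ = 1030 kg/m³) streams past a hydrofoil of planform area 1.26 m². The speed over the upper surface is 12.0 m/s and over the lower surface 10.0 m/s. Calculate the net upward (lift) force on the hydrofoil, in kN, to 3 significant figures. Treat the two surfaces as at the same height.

28.6 kN

The faster flow above has the lower pressure; Bernoulli (same height) gives ΔP = ½ρ(v_up² − v_low²).
ΔP = ½·1030·(12.0² − 10.0²) = 22700 Pa.
Lift = ΔP · A = 22700 × 1.26 = 28600 N.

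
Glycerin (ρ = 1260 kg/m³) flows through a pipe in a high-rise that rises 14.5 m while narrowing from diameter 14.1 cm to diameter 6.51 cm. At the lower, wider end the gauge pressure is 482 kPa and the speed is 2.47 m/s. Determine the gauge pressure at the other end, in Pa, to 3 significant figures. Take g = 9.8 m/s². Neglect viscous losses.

Continuity gives A₁v₁ = A₂v₂, so v₂ = (156 cm²)/(33.3 cm²) × 2.47 m/s = 11.6 m/s.
Bernoulli: P₁ + ½ρv₁² + ρg h₁ = P₂ + ½ρv₂² + ρg h₂, so P₂ = P₁ + ½ρ(v₁² − v₂²) − ρg(h₂ − h₁).
P₂ = 482000 + ½·1260·(2.47² − 11.6²) − 1260·9.8·(+14.5) = 482000 + (-80700) − (179000) = 222000 Pa.

P₂ ≈ 222000 Pa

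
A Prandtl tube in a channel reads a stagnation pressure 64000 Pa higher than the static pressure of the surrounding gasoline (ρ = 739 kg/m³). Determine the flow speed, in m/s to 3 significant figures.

At the stagnation point the flow is brought to rest, so Bernoulli gives P_stag − P_static = ½ρv².
v = √(2ΔP/ρ) = √(2·64000/739) = 13.2 m/s.

v ≈ 13.2 m/s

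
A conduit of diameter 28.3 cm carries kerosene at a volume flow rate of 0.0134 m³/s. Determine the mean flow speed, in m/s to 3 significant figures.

0.213 m/s

Q = 0.0134 m³/s = 0.0134 m³/s.
v = Q/A = 0.0134 / 0.0629 = 0.213 m/s.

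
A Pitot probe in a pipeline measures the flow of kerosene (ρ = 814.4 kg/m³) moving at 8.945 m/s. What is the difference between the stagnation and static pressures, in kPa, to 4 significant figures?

The dynamic pressure equals the rise in static pressure at the stagnation point: ΔP = ½ρv².
ΔP = ½·814.4·8.945² = 32580 Pa.

ΔP ≈ 32.58 kPa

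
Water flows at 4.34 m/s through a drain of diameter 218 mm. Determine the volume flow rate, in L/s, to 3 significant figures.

Q = A·v = 0.0373 m² × 4.34 m/s = 0.162 m³/s.
Converting: 0.162 m³/s × 1000 = 162 L/s.

162 L/s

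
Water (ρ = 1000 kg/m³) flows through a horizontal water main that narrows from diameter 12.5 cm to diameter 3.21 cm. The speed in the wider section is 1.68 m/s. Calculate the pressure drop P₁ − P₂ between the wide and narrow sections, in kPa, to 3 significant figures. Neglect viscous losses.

By continuity, v₂ = v₁·A₁/A₂ = 1.68·(123/8.09) = 25.5 m/s.
The pipe is horizontal, so Bernoulli reduces to P₁ + ½ρv₁² = P₂ + ½ρv₂².
P₁ − P₂ = ½·1000·(25.5² − 1.68²) = ½·1000·646 = 323000 Pa.

ΔP ≈ 323 kPa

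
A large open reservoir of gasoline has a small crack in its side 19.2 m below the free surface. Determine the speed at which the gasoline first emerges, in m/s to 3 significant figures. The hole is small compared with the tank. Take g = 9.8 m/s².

The surface is effectively still and both ends are open, so ½v² = gh and v = √(2·9.8·19.2) = 19.4 m/s.

v ≈ 19.4 m/s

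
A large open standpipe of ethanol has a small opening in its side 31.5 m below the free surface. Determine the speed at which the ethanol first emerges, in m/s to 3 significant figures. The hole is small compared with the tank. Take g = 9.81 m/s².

The surface is effectively still and both ends are open, so ½v² = gh and v = √(2·9.81·31.5) = 24.9 m/s.

v ≈ 24.9 m/s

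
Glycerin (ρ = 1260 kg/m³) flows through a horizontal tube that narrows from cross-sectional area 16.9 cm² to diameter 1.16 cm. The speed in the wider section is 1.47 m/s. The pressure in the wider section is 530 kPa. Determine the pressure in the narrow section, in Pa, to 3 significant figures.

183000 Pa

The volume flow rate is constant, so v₂ = (A₁/A₂)v₁ = (16.9/1.06)·1.47 = 23.5 m/s.
Bernoulli (h₁ = h₂): P₁ − P₂ = ½ρ(v₂² − v₁²).
P₂ = P₁ − ½ρ(v₂² − v₁²) = 530000 − ½·1260·(23.5² − 1.47²) = 530000 − 347000 = 183000 Pa.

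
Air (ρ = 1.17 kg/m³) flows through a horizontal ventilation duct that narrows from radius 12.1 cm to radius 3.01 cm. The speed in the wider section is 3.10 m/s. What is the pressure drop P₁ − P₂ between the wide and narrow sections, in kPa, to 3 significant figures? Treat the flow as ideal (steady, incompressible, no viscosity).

ΔP = 1.46 kPa

The volume flow rate is constant, so v₂ = (A₁/A₂)v₁ = (460/28.5)·3.10 = 50.1 m/s.
The pipe is horizontal, so Bernoulli reduces to P₁ + ½ρv₁² = P₂ + ½ρv₂².
P₁ − P₂ = ½·1.17·(50.1² − 3.10²) = ½·1.17·2500 = 1460 Pa.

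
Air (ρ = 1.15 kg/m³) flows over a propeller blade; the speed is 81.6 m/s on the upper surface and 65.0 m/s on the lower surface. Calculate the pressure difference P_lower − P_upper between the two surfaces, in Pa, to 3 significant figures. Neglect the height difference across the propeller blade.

With negligible Δh, P + ½ρv² is constant, so P_low − P_up = ½ρ(v_up² − v_low²).
ΔP = ½·1.15·(81.6² − 65.0²) = 1400 Pa.

ΔP = 1400 Pa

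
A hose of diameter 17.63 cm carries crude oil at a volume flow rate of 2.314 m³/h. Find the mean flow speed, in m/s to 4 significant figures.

Q = 2.314 m³/h = 0.0006428 m³/s.
v = Q/A = 0.0006428 / 0.02441 = 0.02633 m/s.

v ≈ 0.02633 m/s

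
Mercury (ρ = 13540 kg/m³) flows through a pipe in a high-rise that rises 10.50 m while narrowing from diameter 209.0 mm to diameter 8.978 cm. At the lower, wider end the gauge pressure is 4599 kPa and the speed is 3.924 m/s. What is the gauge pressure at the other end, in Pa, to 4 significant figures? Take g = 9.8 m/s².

P₂ ≈ 248600 Pa

Mass conservation (A₁v₁ = A₂v₂) gives v₂ = 3.924 × 343.1/63.31 = 21.26 m/s.
Bernoulli: P₁ + ½ρv₁² + ρg h₁ = P₂ + ½ρv₂² + ρg h₂, so P₂ = P₁ + ½ρ(v₁² − v₂²) − ρg(h₂ − h₁).
P₂ = 4599000 + ½·13540·(3.924² − 21.26²) − 13540·9.8·(+10.50) = 4599000 + (-2957000) − (1393000) = 248600 Pa.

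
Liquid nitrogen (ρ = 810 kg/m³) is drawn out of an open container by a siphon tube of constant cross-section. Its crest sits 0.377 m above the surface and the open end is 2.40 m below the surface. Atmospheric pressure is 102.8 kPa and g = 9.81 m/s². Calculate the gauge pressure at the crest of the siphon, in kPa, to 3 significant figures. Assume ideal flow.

P_gauge = -22.1 kPa

Bernoulli surface→outlet gives ½v² = g·h_out, so v = √(2·9.81·2.40) = 6.86 m/s.
With constant cross-section the crest speed equals v; applying Bernoulli from the surface up to the crest, P_top = P_atm − ½ρv² − ρg·h_top.
P_top = 102800 − ½·810·6.86² − 810·9.81·0.377 = 80700 Pa. So P_gauge = P_top − P_atm = -22100 Pa.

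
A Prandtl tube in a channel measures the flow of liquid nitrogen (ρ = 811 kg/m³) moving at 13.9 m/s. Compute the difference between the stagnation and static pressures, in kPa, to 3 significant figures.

At the stagnation point the flow is brought to rest, so Bernoulli gives P_stag − P_static = ½ρv².
ΔP = ½·811·13.9² = 78300 Pa.

ΔP ≈ 78.3 kPa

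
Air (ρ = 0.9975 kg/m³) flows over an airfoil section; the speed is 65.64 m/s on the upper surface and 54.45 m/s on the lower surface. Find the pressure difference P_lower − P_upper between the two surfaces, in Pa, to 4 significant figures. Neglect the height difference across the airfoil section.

ΔP ≈ 670.2 Pa

Bernoulli (same height): P_lower − P_upper = ½ρ(v_upper² − v_lower²).
ΔP = ½·0.9975·(65.64² − 54.45²) = 670.2 Pa.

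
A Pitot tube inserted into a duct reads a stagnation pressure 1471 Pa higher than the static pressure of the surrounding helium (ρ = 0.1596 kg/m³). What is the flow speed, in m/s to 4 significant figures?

At the stagnation point the flow is brought to rest, so Bernoulli gives P_stag − P_static = ½ρv².
v = √(2ΔP/ρ) = √(2·1471/0.1596) = 135.8 m/s.

v ≈ 135.8 m/s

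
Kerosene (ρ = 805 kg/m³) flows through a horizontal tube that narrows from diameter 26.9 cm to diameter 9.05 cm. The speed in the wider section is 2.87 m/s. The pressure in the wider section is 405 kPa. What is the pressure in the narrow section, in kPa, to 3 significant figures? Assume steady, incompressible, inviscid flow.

P₂ = 150 kPa

Mass conservation (A₁v₁ = A₂v₂) gives v₂ = 2.87 × 568/64.3 = 25.4 m/s.
The pipe is horizontal, so Bernoulli reduces to P₁ + ½ρv₁² = P₂ + ½ρv₂².
P₂ = P₁ − ½ρ(v₂² − v₁²) = 405000 − ½·805·(25.4² − 2.87²) = 405000 − 255000 = 150000 Pa.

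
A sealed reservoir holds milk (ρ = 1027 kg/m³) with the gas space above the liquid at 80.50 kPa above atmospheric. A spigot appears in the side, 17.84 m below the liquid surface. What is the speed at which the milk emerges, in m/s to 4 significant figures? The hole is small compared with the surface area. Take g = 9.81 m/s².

Take point 1 at the surface (v₁ ≈ 0) and point 2 at the hole (at atmospheric pressure). Bernoulli: P₁ + ρg h = P_atm + ½ρv₂².
With P₁ − P_atm = 80500 Pa, v₂ = √(2gh + 2ΔP/ρ) = √(2·9.81·17.84 + 2·80500/1027) = 22.51 m/s.

22.51 m/s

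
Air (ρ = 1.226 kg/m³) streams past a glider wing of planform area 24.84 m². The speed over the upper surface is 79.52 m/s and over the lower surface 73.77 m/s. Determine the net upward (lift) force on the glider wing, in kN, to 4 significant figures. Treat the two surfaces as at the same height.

F = 13.42 kN

With equal heights on the two surfaces, Bernoulli gives P_lower − P_upper = ½ρ(v_upper² − v_lower²).
ΔP = ½·1.226·(79.52² − 73.77²) = 540.3 Pa.
Lift = ΔP · A = 540.3 × 24.84 = 13420 N.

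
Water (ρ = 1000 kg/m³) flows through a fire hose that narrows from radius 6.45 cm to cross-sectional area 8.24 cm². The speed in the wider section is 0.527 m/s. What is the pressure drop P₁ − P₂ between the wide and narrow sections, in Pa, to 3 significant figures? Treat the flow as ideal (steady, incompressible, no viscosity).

ΔP ≈ 34800 Pa

The volume flow rate is constant, so v₂ = (A₁/A₂)v₁ = (131/8.24)·0.527 = 8.36 m/s.
Along the horizontal streamline, P + ½ρv² is constant.
P₁ − P₂ = ½·1000·(8.36² − 0.527²) = ½·1000·69.6 = 34800 Pa.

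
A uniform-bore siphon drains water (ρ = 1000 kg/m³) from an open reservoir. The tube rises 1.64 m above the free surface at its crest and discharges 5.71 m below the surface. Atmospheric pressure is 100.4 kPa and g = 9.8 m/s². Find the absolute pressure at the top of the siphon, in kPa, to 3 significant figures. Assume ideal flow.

Bernoulli surface→outlet gives ½v² = g·h_out, so v = √(2·9.8·5.71) = 10.6 m/s.
With constant cross-section the crest speed equals v; applying Bernoulli from the surface up to the crest, P_top = P_atm − ½ρv² − ρg·h_top.
P_top = 100400 − ½·1000·10.6² − 1000·9.8·1.64 = 28400 Pa.

P_top ≈ 28.4 kPa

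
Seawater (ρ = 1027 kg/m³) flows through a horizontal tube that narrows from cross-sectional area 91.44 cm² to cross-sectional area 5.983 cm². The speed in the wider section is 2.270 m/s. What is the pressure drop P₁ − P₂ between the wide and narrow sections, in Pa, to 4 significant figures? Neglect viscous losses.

ΔP = 615400 Pa

The volume flow rate is constant, so v₂ = (A₁/A₂)v₁ = (91.44/5.983)·2.270 = 34.69 m/s.
With no height change, Bernoulli's equation is P₁ + ½ρv₁² = P₂ + ½ρv₂².
P₁ − P₂ = ½·1027·(34.69² − 2.270²) = ½·1027·1198 = 615400 Pa.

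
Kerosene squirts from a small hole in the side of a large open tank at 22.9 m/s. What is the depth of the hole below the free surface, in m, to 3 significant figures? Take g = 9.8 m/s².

Torricelli: v = √(2gh), so h = v²/(2g).
h = 22.9²/(2·9.8) = 524/19.60 = 26.8 m.

h ≈ 26.8 m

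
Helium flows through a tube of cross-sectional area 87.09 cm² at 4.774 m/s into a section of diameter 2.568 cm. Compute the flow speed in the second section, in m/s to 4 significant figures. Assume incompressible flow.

v₂ = 80.27 m/s

Mass conservation (A₁v₁ = A₂v₂) gives v₂ = 4.774 × 87.09/5.179 = 80.27 m/s.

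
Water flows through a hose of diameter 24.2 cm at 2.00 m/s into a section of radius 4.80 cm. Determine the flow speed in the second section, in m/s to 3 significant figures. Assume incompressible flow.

v₂ ≈ 12.7 m/s

Mass conservation (A₁v₁ = A₂v₂) gives v₂ = 2.00 × 460/72.4 = 12.7 m/s.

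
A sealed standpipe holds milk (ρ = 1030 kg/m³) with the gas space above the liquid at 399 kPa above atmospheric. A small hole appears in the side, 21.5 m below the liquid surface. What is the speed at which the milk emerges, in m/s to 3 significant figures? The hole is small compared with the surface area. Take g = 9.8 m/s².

v = 34.6 m/s

Take point 1 at the surface (v₁ ≈ 0) and point 2 at the hole (at atmospheric pressure). Bernoulli: P₁ + ρg h = P_atm + ½ρv₂².
With P₁ − P_atm = 399000 Pa, v₂ = √(2gh + 2ΔP/ρ) = √(2·9.8·21.5 + 2·399000/1030) = 34.6 m/s.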